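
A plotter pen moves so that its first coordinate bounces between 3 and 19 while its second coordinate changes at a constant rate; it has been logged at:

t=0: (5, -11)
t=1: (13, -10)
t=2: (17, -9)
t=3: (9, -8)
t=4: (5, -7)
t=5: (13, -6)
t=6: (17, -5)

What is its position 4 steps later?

(17, -1)

The first coordinate reflects between 3 and 19, moving 8 per step.
  step 7: 17 → 9
  step 8: 9 → 5
  step 9: 5 → 13
  step 10: 13 → 17
The second coordinate changes by +1 each step: at step 10 it is -1.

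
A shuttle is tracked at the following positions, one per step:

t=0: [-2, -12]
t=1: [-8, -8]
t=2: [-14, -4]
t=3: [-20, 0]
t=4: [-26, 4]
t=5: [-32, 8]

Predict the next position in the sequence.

[-38, 12]

Each step adds [-6, +4] to the position.
step 6: [-32, 8] + [-6, +4] → [-38, 12]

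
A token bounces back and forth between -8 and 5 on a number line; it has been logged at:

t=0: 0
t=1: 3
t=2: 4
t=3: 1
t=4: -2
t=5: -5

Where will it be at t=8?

The value reflects between -8 and 5, moving 3 per step.
  step 6: -5 → -8
  step 7: -8 → -5
  step 8: -5 → -2

-2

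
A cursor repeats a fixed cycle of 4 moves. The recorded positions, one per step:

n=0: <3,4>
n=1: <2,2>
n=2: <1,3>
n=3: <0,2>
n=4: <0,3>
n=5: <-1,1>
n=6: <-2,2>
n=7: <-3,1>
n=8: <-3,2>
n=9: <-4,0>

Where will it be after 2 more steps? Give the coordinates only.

Differencing gives <-1,-2>, <-1,+1>, <-1,-1>, <+0,+1>, <-1,-2>, <-1,+1>, <-1,-1>, <+0,+1>, <-1,-2>. This is the pattern <-1,-2>, <-1,+1>, <-1,-1>, <+0,+1> repeated.
step 10: apply <-1,+1> → <-5,1>
step 11: apply <-1,-1> → <-6,0>

<-6,0>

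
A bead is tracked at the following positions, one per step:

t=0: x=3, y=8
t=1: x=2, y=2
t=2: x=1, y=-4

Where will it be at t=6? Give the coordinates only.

x=-3, y=-28

The position changes by (-1, -6) every step.
step 3: x=1, y=-4 + (-1, -6) → x=0, y=-10
step 4: x=0, y=-10 + (-1, -6) → x=-1, y=-16
step 5: x=-1, y=-16 + (-1, -6) → x=-2, y=-22
step 6: x=-2, y=-22 + (-1, -6) → x=-3, y=-28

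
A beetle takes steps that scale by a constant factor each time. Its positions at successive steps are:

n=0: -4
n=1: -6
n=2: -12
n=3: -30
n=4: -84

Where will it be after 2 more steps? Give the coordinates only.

-732

Step-to-step displacements: -2, -6, -18, -54; each is 3× the previous.
step 5: -84 − 162 → -246
step 6: -246 − 486 → -732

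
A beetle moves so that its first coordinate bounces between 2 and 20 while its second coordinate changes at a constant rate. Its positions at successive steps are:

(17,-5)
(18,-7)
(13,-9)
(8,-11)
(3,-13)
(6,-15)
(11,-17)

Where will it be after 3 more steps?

The first coordinate reflects between 2 and 20, moving 5 per step.
  step 7: 11 → 16
  step 8: 16 → 19
  step 9: 19 → 14
The second coordinate changes by -2 each step: at step 9 it is -23.

(14,-23)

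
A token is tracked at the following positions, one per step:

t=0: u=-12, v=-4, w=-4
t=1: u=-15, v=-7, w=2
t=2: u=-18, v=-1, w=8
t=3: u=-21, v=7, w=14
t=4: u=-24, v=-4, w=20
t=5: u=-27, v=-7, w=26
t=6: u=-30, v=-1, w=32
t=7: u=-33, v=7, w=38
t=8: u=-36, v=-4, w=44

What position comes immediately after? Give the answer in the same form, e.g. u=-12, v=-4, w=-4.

u=-39, v=-7, w=50

The u coordinate changes by -3 each step, so at step 9 it is -12 + 9·(-3) = -39.
The v coordinate repeats the cycle [-4, -7, -1, 7] with period 4; step 9 mod 4 = 1, giving -7.
The w coordinate changes by +6 each step, so at step 9 it is -4 + 9·(6) = 50.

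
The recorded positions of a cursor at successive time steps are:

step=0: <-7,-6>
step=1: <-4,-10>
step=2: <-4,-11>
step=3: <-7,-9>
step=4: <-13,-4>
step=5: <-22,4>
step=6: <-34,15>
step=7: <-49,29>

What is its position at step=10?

<-112,89>

First differences are <+3,-4>, <+0,-1>, <-3,+2>, <-6,+5>, <-9,+8>, <-12,+11>, <-15,+14>; their common second difference is <-3,+3> (constant acceleration).
step 8: <-49,29> + <-18,+17> → <-67,46>
step 9: <-67,46> + <-21,+20> → <-88,66>
step 10: <-88,66> + <-24,+23> → <-112,89>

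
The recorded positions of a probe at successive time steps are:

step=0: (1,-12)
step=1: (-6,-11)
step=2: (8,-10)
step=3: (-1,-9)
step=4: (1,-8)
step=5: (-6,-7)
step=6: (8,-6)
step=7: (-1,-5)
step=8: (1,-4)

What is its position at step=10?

(8,-2)

The first coordinate repeats the cycle [1, -6, 8, -1] with period 4; step 10 mod 4 = 2, giving 8.
The second coordinate changes by +1 each step, so at step 10 it is -12 + 10·(1) = -2.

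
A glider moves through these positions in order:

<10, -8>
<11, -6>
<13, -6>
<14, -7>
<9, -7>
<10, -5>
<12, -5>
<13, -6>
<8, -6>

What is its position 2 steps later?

<11, -4>

Differencing gives <+1, +2>, <+2, +0>, <+1, -1>, <-5, +0>, <+1, +2>, <+2, +0>, <+1, -1>, <-5, +0>. This is the pattern <+1, +2>, <+2, +0>, <+1, -1>, <-5, +0> repeated.
step 9: apply <+1, +2> → <9, -4>
step 10: apply <+2, +0> → <11, -4>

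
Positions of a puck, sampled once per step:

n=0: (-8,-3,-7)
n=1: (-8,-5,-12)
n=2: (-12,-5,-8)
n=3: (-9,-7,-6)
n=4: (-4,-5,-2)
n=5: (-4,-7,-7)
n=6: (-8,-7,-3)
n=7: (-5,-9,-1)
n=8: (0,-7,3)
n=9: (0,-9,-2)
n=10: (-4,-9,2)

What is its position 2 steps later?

Step-to-step displacements: (+0,-2,-5), (-4,+0,+4), (+3,-2,+2), (+5,+2,+4), (+0,-2,-5), (-4,+0,+4), (+3,-2,+2), (+5,+2,+4), (+0,-2,-5), (-4,+0,+4) — a repeating cycle of length 4.
step 11: apply (+3,-2,+2) → (-1,-11,4)
step 12: apply (+5,+2,+4) → (4,-9,8)

(4,-9,8)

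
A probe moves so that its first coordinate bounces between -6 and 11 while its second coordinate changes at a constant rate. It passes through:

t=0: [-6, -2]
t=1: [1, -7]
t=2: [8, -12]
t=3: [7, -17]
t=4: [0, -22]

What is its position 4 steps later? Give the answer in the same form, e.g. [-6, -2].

[6, -42]

The first coordinate travels 7 per step and bounces off the walls at -6 and 11.
  step 5: 0 → -5
  step 6: -5 → 2
  step 7: 2 → 9
  step 8: 9 → 6
The second coordinate changes by -5 each step: at step 8 it is -42.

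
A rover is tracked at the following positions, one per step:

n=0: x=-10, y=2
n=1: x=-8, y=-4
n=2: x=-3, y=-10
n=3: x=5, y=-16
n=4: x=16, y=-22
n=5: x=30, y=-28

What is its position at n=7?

Taking differences between consecutive positions: (+2, -6), (+5, -6), (+8, -6), (+11, -6), (+14, -6). These grow by (+3, +0) each step.
step 6: x=30, y=-28 + (+17, -6) → x=47, y=-34
step 7: x=47, y=-34 + (+20, -6) → x=67, y=-40

x=67, y=-40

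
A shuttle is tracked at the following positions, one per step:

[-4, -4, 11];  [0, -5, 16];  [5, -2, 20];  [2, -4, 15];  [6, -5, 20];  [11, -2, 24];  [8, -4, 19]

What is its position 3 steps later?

Step-to-step displacements: [+4, -1, +5], [+5, +3, +4], [-3, -2, -5], [+4, -1, +5], [+5, +3, +4], [-3, -2, -5] — a repeating cycle of length 3.
step 7: apply [+4, -1, +5] → [12, -5, 24]
step 8: apply [+5, +3, +4] → [17, -2, 28]
step 9: apply [-3, -2, -5] → [14, -4, 23]

[14, -4, 23]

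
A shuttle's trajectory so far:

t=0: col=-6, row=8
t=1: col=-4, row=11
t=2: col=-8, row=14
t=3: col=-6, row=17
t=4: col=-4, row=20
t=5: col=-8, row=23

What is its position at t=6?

The col coordinate repeats the cycle [-6, -4, -8] with period 3; step 6 mod 3 = 0, giving -6.
The row coordinate changes by +3 each step, so at step 6 it is 8 + 6·(3) = 26.

col=-6, row=26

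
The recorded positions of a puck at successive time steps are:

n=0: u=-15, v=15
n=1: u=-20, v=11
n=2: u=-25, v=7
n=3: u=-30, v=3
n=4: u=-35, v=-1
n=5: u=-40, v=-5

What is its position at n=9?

u=-60, v=-21

Constant displacement of (-5, -4) per step.
step 6: u=-40, v=-5 + (-5, -4) → u=-45, v=-9
step 7: u=-45, v=-9 + (-5, -4) → u=-50, v=-13
step 8: u=-50, v=-13 + (-5, -4) → u=-55, v=-17
step 9: u=-55, v=-17 + (-5, -4) → u=-60, v=-21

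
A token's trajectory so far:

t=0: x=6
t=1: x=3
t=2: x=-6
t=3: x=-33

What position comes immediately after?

x=-114

The jumps are -3, -9, -27 — a geometric progression with ratio 3.
step 4: -33 − 81 → x=-114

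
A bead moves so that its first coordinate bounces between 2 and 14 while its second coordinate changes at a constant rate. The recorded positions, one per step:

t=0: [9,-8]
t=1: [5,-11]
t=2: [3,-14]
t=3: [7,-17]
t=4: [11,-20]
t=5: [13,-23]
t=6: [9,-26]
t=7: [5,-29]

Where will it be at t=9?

[7,-35]

The first coordinate reflects between 2 and 14, moving 4 per step.
  step 8: 5 → 3
  step 9: 3 → 7
The second coordinate changes by -3 each step: at step 9 it is -35.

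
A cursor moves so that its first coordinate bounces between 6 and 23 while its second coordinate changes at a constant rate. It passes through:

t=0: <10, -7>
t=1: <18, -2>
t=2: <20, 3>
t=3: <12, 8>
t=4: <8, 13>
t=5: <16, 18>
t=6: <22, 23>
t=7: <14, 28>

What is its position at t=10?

The first coordinate travels 8 per step and bounces off the walls at 6 and 23.
  step 8: 14 → 6
  step 9: 6 → 14
  step 10: 14 → 22
The second coordinate changes by +5 each step: at step 10 it is 43.

<22, 43>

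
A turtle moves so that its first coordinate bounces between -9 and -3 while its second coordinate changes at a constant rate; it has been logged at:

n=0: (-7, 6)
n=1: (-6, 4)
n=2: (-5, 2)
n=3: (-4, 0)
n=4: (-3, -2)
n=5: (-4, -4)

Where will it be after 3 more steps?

(-7, -10)

The first coordinate travels 1 per step and bounces off the walls at -9 and -3.
  step 6: -4 → -5
  step 7: -5 → -6
  step 8: -6 → -7
The second coordinate changes by -2 each step: at step 8 it is -10.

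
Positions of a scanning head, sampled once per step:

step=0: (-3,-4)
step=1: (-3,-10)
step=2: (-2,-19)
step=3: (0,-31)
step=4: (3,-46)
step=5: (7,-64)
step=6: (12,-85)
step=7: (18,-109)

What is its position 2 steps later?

Taking differences between consecutive positions: (+0,-6), (+1,-9), (+2,-12), (+3,-15), (+4,-18), (+5,-21), (+6,-24). These grow by (+1,-3) each step.
step 8: (18,-109) + (+7,-27) → (25,-136)
step 9: (25,-136) + (+8,-30) → (33,-166)

(33,-166)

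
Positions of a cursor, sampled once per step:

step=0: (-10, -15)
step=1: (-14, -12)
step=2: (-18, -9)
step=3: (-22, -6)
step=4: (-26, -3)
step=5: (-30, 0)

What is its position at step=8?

(-42, 9)

Each step adds (-4, +3) to the position.
step 6: (-30, 0) + (-4, +3) → (-34, 3)
step 7: (-34, 3) + (-4, +3) → (-38, 6)
step 8: (-38, 6) + (-4, +3) → (-42, 9)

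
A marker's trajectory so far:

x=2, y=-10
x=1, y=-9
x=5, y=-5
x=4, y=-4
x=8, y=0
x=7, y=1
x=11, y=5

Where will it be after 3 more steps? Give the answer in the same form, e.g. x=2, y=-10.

x=13, y=11

Step-to-step displacements: (-1, +1), (+4, +4), (-1, +1), (+4, +4), (-1, +1), (+4, +4) — a repeating cycle of length 2.
step 7: apply (-1, +1) → x=10, y=6
step 8: apply (+4, +4) → x=14, y=10
step 9: apply (-1, +1) → x=13, y=11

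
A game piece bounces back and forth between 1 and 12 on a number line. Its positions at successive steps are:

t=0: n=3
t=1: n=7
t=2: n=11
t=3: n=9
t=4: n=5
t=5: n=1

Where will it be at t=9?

n=7

The value reflects between 1 and 12, moving 4 per step.
  step 6: 1 → 5
  step 7: 5 → 9
  step 8: 9 → 11
  step 9: 11 → 7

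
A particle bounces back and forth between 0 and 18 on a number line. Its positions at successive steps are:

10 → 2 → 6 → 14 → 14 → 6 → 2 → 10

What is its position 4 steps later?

The value travels 8 per step and bounces off the walls at 0 and 18.
  step 8: 10 → 18
  step 9: 18 → 10
  step 10: 10 → 2
  step 11: 2 → 6

6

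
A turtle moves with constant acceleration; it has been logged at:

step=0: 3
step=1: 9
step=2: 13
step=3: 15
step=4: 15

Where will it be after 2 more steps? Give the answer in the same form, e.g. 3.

9

Taking differences between consecutive positions: +6, +4, +2, +0. These grow by -2 each step.
step 5: 15 − 2 → 13
step 6: 13 − 4 → 9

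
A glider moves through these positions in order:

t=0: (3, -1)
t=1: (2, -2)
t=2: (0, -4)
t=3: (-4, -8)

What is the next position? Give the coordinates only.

Consecutive displacements (-1, -1), (-2, -2), (-4, -4) scale by a factor of 2 each step.
step 4: (-4, -8) + (-8, -8) → (-12, -16)

(-12, -16)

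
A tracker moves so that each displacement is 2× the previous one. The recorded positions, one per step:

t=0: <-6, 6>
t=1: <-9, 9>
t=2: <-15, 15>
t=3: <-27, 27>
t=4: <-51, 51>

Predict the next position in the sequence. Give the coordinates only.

<-99, 99>

Step-to-step displacements: <-3, +3>, <-6, +6>, <-12, +12>, <-24, +24>; each is 2× the previous.
step 5: <-51, 51> + <-48, +48> → <-99, 99>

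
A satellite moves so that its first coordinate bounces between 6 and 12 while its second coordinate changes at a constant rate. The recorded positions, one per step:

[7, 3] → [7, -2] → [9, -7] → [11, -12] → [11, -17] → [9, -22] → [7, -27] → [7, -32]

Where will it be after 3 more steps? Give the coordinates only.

The first coordinate reflects between 6 and 12, moving 2 per step.
  step 8: 7 → 9
  step 9: 9 → 11
  step 10: 11 → 11
The second coordinate changes by -5 each step: at step 10 it is -47.

[11, -47]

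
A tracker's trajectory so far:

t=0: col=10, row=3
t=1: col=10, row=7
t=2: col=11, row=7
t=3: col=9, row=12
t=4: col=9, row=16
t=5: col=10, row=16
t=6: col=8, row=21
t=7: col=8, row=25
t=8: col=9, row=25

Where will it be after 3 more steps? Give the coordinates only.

col=8, row=34

The moves between consecutive positions are (+0, +4), (+1, +0), (-2, +5), (+0, +4), (+1, +0), (-2, +5), (+0, +4), (+1, +0); they repeat the 3-cycle [(+0, +4), (+1, +0), (-2, +5)].
step 9: apply (-2, +5) → col=7, row=30
step 10: apply (+0, +4) → col=7, row=34
step 11: apply (+1, +0) → col=8, row=34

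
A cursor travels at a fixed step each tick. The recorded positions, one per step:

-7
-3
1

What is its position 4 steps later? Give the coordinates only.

17

Constant displacement of +4 per step.
step 3: 1 + 4 → 5
step 4: 5 + 4 → 9
step 5: 9 + 4 → 13
step 6: 13 + 4 → 17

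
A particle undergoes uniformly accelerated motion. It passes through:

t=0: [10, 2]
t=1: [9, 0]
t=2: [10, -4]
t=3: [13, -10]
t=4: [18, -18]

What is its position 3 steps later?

[45, -54]

Successive displacements: [-1, -2], [+1, -4], [+3, -6], [+5, -8] — each changes by [+2, -2].
step 5: [18, -18] + [+7, -10] → [25, -28]
step 6: [25, -28] + [+9, -12] → [34, -40]
step 7: [34, -40] + [+11, -14] → [45, -54]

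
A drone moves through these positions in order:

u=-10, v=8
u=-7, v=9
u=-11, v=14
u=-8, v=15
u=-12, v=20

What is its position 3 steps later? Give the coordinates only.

u=-10, v=27

The moves between consecutive positions are (+3, +1), (-4, +5), (+3, +1), (-4, +5); they repeat the 2-cycle [(+3, +1), (-4, +5)].
step 5: apply (+3, +1) → u=-9, v=21
step 6: apply (-4, +5) → u=-13, v=26
step 7: apply (+3, +1) → u=-10, v=27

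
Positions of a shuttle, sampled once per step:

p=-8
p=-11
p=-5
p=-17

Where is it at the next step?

Step-to-step displacements: -3, +6, -12; each is -2× the previous.
step 4: -17 + 24 → p=7

p=7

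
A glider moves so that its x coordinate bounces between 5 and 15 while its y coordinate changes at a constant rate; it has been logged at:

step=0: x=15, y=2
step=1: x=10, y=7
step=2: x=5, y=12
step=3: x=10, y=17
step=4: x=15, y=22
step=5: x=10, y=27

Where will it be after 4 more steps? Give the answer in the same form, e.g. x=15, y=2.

x=10, y=47

The x coordinate travels 5 per step and bounces off the walls at 5 and 15.
  step 6: 10 → 5
  step 7: 5 → 10
  step 8: 10 → 15
  step 9: 15 → 10
The y coordinate changes by +5 each step: at step 9 it is 47.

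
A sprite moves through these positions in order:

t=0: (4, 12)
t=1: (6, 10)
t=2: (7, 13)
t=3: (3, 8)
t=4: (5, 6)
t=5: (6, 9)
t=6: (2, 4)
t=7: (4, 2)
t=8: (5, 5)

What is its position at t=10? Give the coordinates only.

(3, -2)

Step-to-step displacements: (+2, -2), (+1, +3), (-4, -5), (+2, -2), (+1, +3), (-4, -5), (+2, -2), (+1, +3) — a repeating cycle of length 3.
step 9: apply (-4, -5) → (1, 0)
step 10: apply (+2, -2) → (3, -2)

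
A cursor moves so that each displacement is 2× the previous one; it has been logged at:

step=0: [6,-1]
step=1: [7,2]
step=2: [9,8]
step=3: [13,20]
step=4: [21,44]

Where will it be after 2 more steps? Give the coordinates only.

The jumps are [+1,+3], [+2,+6], [+4,+12], [+8,+24] — a geometric progression with ratio 2.
step 5: [21,44] + [+16,+48] → [37,92]
step 6: [37,92] + [+32,+96] → [69,188]

[69,188]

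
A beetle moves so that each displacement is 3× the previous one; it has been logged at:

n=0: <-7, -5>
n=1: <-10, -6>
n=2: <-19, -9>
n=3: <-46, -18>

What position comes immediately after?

<-127, -45>

Step-to-step displacements: <-3, -1>, <-9, -3>, <-27, -9>; each is 3× the previous.
step 4: <-46, -18> + <-81, -27> → <-127, -45>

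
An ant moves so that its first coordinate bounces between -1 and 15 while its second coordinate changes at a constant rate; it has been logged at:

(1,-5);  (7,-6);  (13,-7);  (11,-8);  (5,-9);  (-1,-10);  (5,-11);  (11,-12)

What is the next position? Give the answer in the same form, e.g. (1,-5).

(13,-13)

The first coordinate travels 6 per step and bounces off the walls at -1 and 15.
  step 8: 11 → 13
The second coordinate changes by -1 each step: at step 8 it is -13.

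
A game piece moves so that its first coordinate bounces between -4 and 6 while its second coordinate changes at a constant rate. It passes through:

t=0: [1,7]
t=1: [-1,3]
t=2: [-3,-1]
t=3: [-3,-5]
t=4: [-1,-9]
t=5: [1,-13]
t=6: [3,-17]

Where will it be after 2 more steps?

The first coordinate reflects between -4 and 6, moving 2 per step.
  step 7: 3 → 5
  step 8: 5 → 5
The second coordinate changes by -4 each step: at step 8 it is -25.

[5,-25]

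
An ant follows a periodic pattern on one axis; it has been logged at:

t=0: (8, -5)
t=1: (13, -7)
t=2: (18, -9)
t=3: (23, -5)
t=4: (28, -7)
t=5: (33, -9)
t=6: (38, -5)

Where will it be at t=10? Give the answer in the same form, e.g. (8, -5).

The first coordinate changes by +5 each step, so at step 10 it is 8 + 10·(5) = 58.
The second coordinate repeats the cycle [-5, -7, -9] with period 3; step 10 mod 3 = 1, giving -7.

(58, -7)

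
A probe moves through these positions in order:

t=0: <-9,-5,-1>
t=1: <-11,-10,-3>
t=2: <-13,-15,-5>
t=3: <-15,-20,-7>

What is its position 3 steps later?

Each step adds <-2,-5,-2> to the position.
step 4: <-15,-20,-7> + <-2,-5,-2> → <-17,-25,-9>
step 5: <-17,-25,-9> + <-2,-5,-2> → <-19,-30,-11>
step 6: <-19,-30,-11> + <-2,-5,-2> → <-21,-35,-13>

<-21,-35,-13>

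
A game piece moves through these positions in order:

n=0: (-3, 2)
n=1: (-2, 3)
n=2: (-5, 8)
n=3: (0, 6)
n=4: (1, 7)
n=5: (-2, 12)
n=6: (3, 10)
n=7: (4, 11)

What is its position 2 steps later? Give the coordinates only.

The moves between consecutive positions are (+1, +1), (-3, +5), (+5, -2), (+1, +1), (-3, +5), (+5, -2), (+1, +1); they repeat the 3-cycle [(+1, +1), (-3, +5), (+5, -2)].
step 8: apply (-3, +5) → (1, 16)
step 9: apply (+5, -2) → (6, 14)

(6, 14)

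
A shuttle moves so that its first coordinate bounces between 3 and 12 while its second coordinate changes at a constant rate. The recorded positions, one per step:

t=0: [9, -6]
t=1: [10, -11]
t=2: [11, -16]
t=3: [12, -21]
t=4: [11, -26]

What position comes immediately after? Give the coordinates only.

[10, -31]

The first coordinate reflects between 3 and 12, moving 1 per step.
  step 5: 11 → 10
The second coordinate changes by -5 each step: at step 5 it is -31.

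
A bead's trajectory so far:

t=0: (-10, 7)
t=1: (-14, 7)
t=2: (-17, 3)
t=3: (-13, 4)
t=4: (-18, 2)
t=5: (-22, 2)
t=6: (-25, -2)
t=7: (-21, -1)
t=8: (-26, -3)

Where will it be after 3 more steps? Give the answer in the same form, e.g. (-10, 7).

(-29, -6)

Differencing gives (-4, +0), (-3, -4), (+4, +1), (-5, -2), (-4, +0), (-3, -4), (+4, +1), (-5, -2). This is the pattern (-4, +0), (-3, -4), (+4, +1), (-5, -2) repeated.
step 9: apply (-4, +0) → (-30, -3)
step 10: apply (-3, -4) → (-33, -7)
step 11: apply (+4, +1) → (-29, -6)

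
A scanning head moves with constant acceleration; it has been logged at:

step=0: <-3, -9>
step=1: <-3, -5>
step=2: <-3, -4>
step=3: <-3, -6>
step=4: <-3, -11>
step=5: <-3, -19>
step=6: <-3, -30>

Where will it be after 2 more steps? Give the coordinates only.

First differences are <+0, +4>, <+0, +1>, <+0, -2>, <+0, -5>, <+0, -8>, <+0, -11>; their common second difference is <+0, -3> (constant acceleration).
step 7: <-3, -30> + <+0, -14> → <-3, -44>
step 8: <-3, -44> + <+0, -17> → <-3, -61>

<-3, -61>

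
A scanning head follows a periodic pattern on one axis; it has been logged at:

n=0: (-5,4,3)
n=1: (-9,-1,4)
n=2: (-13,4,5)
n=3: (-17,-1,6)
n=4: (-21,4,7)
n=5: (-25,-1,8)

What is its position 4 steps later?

First: linear, -4 per step → -41 at step 9.
Second: cycles through 4, -1 every 2 steps. Step 9 lands at position 1 of the cycle → -1.
Third: linear, +1 per step → 12 at step 9.

(-41,-1,12)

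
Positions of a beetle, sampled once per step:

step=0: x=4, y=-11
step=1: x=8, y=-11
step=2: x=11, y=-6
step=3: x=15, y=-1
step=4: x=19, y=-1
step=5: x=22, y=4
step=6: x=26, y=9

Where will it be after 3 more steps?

Step-to-step displacements: (+4, +0), (+3, +5), (+4, +5), (+4, +0), (+3, +5), (+4, +5) — a repeating cycle of length 3.
step 7: apply (+4, +0) → x=30, y=9
step 8: apply (+3, +5) → x=33, y=14
step 9: apply (+4, +5) → x=37, y=19

x=37, y=19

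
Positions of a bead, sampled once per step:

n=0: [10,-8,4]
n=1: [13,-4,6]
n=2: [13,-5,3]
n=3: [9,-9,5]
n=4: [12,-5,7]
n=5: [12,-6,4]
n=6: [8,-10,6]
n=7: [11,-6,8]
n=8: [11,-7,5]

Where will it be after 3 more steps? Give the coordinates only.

[10,-8,6]

Differencing gives [+3,+4,+2], [+0,-1,-3], [-4,-4,+2], [+3,+4,+2], [+0,-1,-3], [-4,-4,+2], [+3,+4,+2], [+0,-1,-3]. This is the pattern [+3,+4,+2], [+0,-1,-3], [-4,-4,+2] repeated.
step 9: apply [-4,-4,+2] → [7,-11,7]
step 10: apply [+3,+4,+2] → [10,-7,9]
step 11: apply [+0,-1,-3] → [10,-8,6]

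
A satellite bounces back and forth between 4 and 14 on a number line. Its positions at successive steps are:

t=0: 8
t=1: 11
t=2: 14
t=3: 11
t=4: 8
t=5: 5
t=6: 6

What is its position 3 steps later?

The value travels 3 per step and bounces off the walls at 4 and 14.
  step 7: 6 → 9
  step 8: 9 → 12
  step 9: 12 → 13

13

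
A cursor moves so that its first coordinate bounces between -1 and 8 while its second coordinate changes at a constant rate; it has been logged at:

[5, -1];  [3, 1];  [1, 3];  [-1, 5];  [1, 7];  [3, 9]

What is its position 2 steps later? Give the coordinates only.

[7, 13]

The first coordinate reflects between -1 and 8, moving 2 per step.
  step 6: 3 → 5
  step 7: 5 → 7
The second coordinate changes by +2 each step: at step 7 it is 13.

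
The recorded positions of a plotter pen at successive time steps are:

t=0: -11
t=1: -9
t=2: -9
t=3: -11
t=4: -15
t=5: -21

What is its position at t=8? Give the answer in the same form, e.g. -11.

-51

First differences are +2, +0, -2, -4, -6; their common second difference is -2 (constant acceleration).
step 6: -21 − 8 → -29
step 7: -29 − 10 → -39
step 8: -39 − 12 → -51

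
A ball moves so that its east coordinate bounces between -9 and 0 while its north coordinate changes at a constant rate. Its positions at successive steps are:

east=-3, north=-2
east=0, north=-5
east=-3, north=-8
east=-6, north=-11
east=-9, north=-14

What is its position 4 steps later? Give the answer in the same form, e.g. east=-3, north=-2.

east=-3, north=-26

The east coordinate travels 3 per step and bounces off the walls at -9 and 0.
  step 5: -9 → -6
  step 6: -6 → -3
  step 7: -3 → 0
  step 8: 0 → -3
The north coordinate changes by -3 each step: at step 8 it is -26.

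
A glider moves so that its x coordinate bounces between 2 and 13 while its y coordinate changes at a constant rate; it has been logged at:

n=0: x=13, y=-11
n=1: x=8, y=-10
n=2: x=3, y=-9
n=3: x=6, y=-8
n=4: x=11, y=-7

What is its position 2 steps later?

The x coordinate travels 5 per step and bounces off the walls at 2 and 13.
  step 5: 11 → 10
  step 6: 10 → 5
The y coordinate changes by +1 each step: at step 6 it is -5.

x=5, y=-5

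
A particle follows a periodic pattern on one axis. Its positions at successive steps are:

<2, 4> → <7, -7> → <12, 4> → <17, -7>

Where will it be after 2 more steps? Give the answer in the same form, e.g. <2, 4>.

<27, -7>

First: linear, +5 per step → 27 at step 5.
Second: cycles through 4, -7 every 2 steps. Step 5 lands at position 1 of the cycle → -7.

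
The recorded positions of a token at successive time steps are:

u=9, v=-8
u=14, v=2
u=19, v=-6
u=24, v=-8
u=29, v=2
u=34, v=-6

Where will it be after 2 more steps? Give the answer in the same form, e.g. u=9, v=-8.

u=44, v=2

The u coordinate changes by +5 each step, so at step 7 it is 9 + 7·(5) = 44.
The v coordinate repeats the cycle [-8, 2, -6] with period 3; step 7 mod 3 = 1, giving 2.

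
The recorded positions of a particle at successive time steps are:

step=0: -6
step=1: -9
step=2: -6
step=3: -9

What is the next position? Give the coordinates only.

Consecutive displacements -3, +3, -3 scale by a factor of -1 each step.
step 4: -9 + 3 → -6

-6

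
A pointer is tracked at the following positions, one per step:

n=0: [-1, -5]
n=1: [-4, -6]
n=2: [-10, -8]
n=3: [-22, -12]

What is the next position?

Consecutive displacements [-3, -1], [-6, -2], [-12, -4] scale by a factor of 2 each step.
step 4: [-22, -12] + [-24, -8] → [-46, -20]

[-46, -20]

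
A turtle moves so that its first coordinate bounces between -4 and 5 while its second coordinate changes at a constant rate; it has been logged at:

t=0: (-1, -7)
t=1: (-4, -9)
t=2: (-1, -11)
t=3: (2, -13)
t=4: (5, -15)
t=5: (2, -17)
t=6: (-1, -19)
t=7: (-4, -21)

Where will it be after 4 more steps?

(2, -29)

The first coordinate travels 3 per step and bounces off the walls at -4 and 5.
  step 8: -4 → -1
  step 9: -1 → 2
  step 10: 2 → 5
  step 11: 5 → 2
The second coordinate changes by -2 each step: at step 11 it is -29.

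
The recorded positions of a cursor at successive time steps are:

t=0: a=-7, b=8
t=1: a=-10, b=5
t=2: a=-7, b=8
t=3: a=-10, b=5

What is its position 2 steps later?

a=-10, b=5

Consecutive displacements (-3, -3), (+3, +3), (-3, -3) scale by a factor of -1 each step.
step 4: a=-10, b=5 + (+3, +3) → a=-7, b=8
step 5: a=-7, b=8 + (-3, -3) → a=-10, b=5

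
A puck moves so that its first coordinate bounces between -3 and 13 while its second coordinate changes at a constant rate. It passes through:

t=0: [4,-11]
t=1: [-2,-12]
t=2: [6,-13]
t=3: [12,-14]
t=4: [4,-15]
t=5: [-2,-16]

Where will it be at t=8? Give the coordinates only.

[4,-19]

The first coordinate travels 8 per step and bounces off the walls at -3 and 13.
  step 6: -2 → 6
  step 7: 6 → 12
  step 8: 12 → 4
The second coordinate changes by -1 each step: at step 8 it is -19.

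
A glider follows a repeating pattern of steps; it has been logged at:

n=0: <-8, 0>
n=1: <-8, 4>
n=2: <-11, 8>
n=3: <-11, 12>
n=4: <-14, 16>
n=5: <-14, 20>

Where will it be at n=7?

Step-to-step displacements: <+0, +4>, <-3, +4>, <+0, +4>, <-3, +4>, <+0, +4> — a repeating cycle of length 2.
step 6: apply <-3, +4> → <-17, 24>
step 7: apply <+0, +4> → <-17, 28>

<-17, 28>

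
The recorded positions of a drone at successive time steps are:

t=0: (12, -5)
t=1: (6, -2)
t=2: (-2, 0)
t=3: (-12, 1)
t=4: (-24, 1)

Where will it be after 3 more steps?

Taking differences between consecutive positions: (-6, +3), (-8, +2), (-10, +1), (-12, +0). These grow by (-2, -1) each step.
step 5: (-24, 1) + (-14, -1) → (-38, 0)
step 6: (-38, 0) + (-16, -2) → (-54, -2)
step 7: (-54, -2) + (-18, -3) → (-72, -5)

(-72, -5)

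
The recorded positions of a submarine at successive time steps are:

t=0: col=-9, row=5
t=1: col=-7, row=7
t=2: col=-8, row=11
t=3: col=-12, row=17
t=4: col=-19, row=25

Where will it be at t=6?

Taking differences between consecutive positions: (+2,+2), (-1,+4), (-4,+6), (-7,+8). These grow by (-3,+2) each step.
step 5: col=-19, row=25 + (-10,+10) → col=-29, row=35
step 6: col=-29, row=35 + (-13,+12) → col=-42, row=47

col=-42, row=47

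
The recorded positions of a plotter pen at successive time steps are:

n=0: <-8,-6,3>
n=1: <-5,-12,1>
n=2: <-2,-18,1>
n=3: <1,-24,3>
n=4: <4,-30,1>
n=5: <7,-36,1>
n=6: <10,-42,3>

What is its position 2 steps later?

<16,-54,1>

First: linear, +3 per step → 16 at step 8.
Second: linear, -6 per step → -54 at step 8.
Third: cycles through 3, 1, 1 every 3 steps. Step 8 lands at position 2 of the cycle → 1.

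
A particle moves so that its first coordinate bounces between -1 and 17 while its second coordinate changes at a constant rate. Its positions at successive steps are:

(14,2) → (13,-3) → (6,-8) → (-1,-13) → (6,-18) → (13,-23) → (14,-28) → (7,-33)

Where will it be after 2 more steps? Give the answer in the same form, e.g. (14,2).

(5,-43)

The first coordinate travels 7 per step and bounces off the walls at -1 and 17.
  step 8: 7 → 0
  step 9: 0 → 5
The second coordinate changes by -5 each step: at step 9 it is -43.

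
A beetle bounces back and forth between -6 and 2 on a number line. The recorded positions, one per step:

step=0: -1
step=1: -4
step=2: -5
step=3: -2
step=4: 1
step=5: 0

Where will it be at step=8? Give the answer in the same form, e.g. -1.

The value reflects between -6 and 2, moving 3 per step.
  step 6: 0 → -3
  step 7: -3 → -6
  step 8: -6 → -3

-3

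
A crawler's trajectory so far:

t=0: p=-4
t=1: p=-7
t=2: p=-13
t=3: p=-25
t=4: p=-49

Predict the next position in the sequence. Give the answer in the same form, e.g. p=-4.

Step-to-step displacements: -3, -6, -12, -24; each is 2× the previous.
step 5: -49 − 48 → p=-97

p=-97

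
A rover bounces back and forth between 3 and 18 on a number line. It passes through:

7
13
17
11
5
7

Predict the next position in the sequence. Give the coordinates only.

13

The value reflects between 3 and 18, moving 6 per step.
  step 6: 7 → 13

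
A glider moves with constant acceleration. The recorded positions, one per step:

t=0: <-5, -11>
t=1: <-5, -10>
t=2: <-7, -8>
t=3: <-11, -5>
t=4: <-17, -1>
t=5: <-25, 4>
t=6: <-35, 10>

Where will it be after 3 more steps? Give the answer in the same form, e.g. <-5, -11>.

First differences are <+0, +1>, <-2, +2>, <-4, +3>, <-6, +4>, <-8, +5>, <-10, +6>; their common second difference is <-2, +1> (constant acceleration).
step 7: <-35, 10> + <-12, +7> → <-47, 17>
step 8: <-47, 17> + <-14, +8> → <-61, 25>
step 9: <-61, 25> + <-16, +9> → <-77, 34>

<-77, 34>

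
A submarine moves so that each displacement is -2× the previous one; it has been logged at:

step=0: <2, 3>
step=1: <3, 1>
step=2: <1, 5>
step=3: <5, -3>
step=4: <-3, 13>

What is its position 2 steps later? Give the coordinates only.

<-19, 45>

Consecutive displacements <+1, -2>, <-2, +4>, <+4, -8>, <-8, +16> scale by a factor of -2 each step.
step 5: <-3, 13> + <+16, -32> → <13, -19>
step 6: <13, -19> + <-32, +64> → <-19, 45>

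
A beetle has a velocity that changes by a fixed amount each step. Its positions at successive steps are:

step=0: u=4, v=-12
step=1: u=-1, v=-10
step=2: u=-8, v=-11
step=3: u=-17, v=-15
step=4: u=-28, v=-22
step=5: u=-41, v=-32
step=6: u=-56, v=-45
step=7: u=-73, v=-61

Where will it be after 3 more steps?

u=-136, v=-127

First differences are (-5, +2), (-7, -1), (-9, -4), (-11, -7), (-13, -10), (-15, -13), (-17, -16); their common second difference is (-2, -3) (constant acceleration).
step 8: u=-73, v=-61 + (-19, -19) → u=-92, v=-80
step 9: u=-92, v=-80 + (-21, -22) → u=-113, v=-102
step 10: u=-113, v=-102 + (-23, -25) → u=-136, v=-127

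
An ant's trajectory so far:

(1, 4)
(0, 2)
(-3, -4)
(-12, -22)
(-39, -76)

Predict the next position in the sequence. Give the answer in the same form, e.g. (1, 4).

The jumps are (-1, -2), (-3, -6), (-9, -18), (-27, -54) — a geometric progression with ratio 3.
step 5: (-39, -76) + (-81, -162) → (-120, -238)

(-120, -238)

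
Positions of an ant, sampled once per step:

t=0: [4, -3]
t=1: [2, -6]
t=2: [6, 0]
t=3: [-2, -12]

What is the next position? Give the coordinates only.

[14, 12]

Step-to-step displacements: [-2, -3], [+4, +6], [-8, -12]; each is -2× the previous.
step 4: [-2, -12] + [+16, +24] → [14, 12]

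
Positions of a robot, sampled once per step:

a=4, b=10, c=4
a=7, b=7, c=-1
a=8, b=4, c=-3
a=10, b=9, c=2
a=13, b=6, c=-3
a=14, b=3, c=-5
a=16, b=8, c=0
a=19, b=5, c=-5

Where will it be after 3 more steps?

a=25, b=4, c=-7

Step-to-step displacements: (+3, -3, -5), (+1, -3, -2), (+2, +5, +5), (+3, -3, -5), (+1, -3, -2), (+2, +5, +5), (+3, -3, -5) — a repeating cycle of length 3.
step 8: apply (+1, -3, -2) → a=20, b=2, c=-7
step 9: apply (+2, +5, +5) → a=22, b=7, c=-2
step 10: apply (+3, -3, -5) → a=25, b=4, c=-7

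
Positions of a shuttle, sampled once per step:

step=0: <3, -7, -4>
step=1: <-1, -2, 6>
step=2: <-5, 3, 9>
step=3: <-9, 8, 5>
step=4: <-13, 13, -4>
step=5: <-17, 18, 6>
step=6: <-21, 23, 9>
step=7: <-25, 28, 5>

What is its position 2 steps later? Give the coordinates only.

First: linear, -4 per step → -33 at step 9.
Second: linear, +5 per step → 38 at step 9.
Third: cycles through -4, 6, 9, 5 every 4 steps. Step 9 lands at position 1 of the cycle → 6.

<-33, 38, 6>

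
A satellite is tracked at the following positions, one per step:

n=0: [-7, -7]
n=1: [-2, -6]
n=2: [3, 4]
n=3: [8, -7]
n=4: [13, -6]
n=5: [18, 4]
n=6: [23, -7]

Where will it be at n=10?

[43, -6]

The first coordinate changes by +5 each step, so at step 10 it is -7 + 10·(5) = 43.
The second coordinate repeats the cycle [-7, -6, 4] with period 3; step 10 mod 3 = 1, giving -6.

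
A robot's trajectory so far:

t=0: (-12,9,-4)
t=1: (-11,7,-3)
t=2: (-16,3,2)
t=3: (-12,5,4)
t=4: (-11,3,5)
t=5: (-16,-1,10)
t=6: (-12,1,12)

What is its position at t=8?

(-16,-5,18)

Step-to-step displacements: (+1,-2,+1), (-5,-4,+5), (+4,+2,+2), (+1,-2,+1), (-5,-4,+5), (+4,+2,+2) — a repeating cycle of length 3.
step 7: apply (+1,-2,+1) → (-11,-1,13)
step 8: apply (-5,-4,+5) → (-16,-5,18)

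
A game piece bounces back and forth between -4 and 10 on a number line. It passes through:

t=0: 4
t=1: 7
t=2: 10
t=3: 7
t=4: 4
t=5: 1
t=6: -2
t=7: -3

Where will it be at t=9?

3

The value travels 3 per step and bounces off the walls at -4 and 10.
  step 8: -3 → 0
  step 9: 0 → 3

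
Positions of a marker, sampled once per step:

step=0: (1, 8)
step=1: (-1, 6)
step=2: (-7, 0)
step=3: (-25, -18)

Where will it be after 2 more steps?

(-241, -234)

Step-to-step displacements: (-2, -2), (-6, -6), (-18, -18); each is 3× the previous.
step 4: (-25, -18) + (-54, -54) → (-79, -72)
step 5: (-79, -72) + (-162, -162) → (-241, -234)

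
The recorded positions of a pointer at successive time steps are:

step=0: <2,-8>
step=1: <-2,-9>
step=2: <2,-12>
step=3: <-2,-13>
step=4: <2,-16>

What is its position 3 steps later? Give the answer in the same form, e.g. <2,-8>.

<-2,-21>

The moves between consecutive positions are <-4,-1>, <+4,-3>, <-4,-1>, <+4,-3>; they repeat the 2-cycle [<-4,-1>, <+4,-3>].
step 5: apply <-4,-1> → <-2,-17>
step 6: apply <+4,-3> → <2,-20>
step 7: apply <-4,-1> → <-2,-21>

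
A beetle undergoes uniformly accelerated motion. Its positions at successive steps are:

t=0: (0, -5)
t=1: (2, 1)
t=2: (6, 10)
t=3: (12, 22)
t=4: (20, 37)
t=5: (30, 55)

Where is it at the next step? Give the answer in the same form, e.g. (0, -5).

(42, 76)

First differences are (+2, +6), (+4, +9), (+6, +12), (+8, +15), (+10, +18); their common second difference is (+2, +3) (constant acceleration).
step 6: (30, 55) + (+12, +21) → (42, 76)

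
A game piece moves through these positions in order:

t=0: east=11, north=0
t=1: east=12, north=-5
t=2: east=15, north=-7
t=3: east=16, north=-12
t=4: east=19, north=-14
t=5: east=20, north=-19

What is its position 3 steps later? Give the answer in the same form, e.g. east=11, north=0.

Step-to-step displacements: (+1, -5), (+3, -2), (+1, -5), (+3, -2), (+1, -5) — a repeating cycle of length 2.
step 6: apply (+3, -2) → east=23, north=-21
step 7: apply (+1, -5) → east=24, north=-26
step 8: apply (+3, -2) → east=27, north=-28

east=27, north=-28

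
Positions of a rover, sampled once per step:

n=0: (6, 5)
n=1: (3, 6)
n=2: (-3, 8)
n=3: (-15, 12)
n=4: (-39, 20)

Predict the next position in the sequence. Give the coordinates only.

(-87, 36)

Consecutive displacements (-3, +1), (-6, +2), (-12, +4), (-24, +8) scale by a factor of 2 each step.
step 5: (-39, 20) + (-48, +16) → (-87, 36)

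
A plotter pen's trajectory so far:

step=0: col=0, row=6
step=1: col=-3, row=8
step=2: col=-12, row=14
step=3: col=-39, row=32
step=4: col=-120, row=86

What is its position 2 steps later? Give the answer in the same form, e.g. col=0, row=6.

col=-1092, row=734

Consecutive displacements (-3,+2), (-9,+6), (-27,+18), (-81,+54) scale by a factor of 3 each step.
step 5: col=-120, row=86 + (-243,+162) → col=-363, row=248
step 6: col=-363, row=248 + (-729,+486) → col=-1092, row=734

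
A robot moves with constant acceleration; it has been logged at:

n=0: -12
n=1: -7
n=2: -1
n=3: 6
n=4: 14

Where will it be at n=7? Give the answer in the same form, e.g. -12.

44

Successive displacements: +5, +6, +7, +8 — each changes by +1.
step 5: 14 + 9 → 23
step 6: 23 + 10 → 33
step 7: 33 + 11 → 44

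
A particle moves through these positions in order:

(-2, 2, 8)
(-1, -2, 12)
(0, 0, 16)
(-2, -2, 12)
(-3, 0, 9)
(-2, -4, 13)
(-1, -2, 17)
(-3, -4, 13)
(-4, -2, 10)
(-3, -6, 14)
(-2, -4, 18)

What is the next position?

(-4, -6, 14)

Step-to-step displacements: (+1, -4, +4), (+1, +2, +4), (-2, -2, -4), (-1, +2, -3), (+1, -4, +4), (+1, +2, +4), (-2, -2, -4), (-1, +2, -3), (+1, -4, +4), (+1, +2, +4) — a repeating cycle of length 4.
step 11: apply (-2, -2, -4) → (-4, -6, 14)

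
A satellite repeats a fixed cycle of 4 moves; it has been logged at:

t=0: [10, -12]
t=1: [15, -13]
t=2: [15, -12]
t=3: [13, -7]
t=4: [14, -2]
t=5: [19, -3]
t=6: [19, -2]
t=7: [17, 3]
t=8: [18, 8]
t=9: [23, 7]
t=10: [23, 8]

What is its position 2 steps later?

[22, 18]

Step-to-step displacements: [+5, -1], [+0, +1], [-2, +5], [+1, +5], [+5, -1], [+0, +1], [-2, +5], [+1, +5], [+5, -1], [+0, +1] — a repeating cycle of length 4.
step 11: apply [-2, +5] → [21, 13]
step 12: apply [+1, +5] → [22, 18]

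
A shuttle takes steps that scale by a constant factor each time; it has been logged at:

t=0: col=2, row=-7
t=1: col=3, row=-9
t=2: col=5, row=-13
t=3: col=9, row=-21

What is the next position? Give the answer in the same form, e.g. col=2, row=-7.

col=17, row=-37

The jumps are (+1, -2), (+2, -4), (+4, -8) — a geometric progression with ratio 2.
step 4: col=9, row=-21 + (+8, -16) → col=17, row=-37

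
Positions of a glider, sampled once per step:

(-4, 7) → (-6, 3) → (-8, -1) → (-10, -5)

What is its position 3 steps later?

(-16, -17)

Constant displacement of (-2, -4) per step.
step 4: (-10, -5) + (-2, -4) → (-12, -9)
step 5: (-12, -9) + (-2, -4) → (-14, -13)
step 6: (-14, -13) + (-2, -4) → (-16, -17)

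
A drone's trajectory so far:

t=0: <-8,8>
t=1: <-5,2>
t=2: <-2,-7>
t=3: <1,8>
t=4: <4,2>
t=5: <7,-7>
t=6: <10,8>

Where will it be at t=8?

First: linear, +3 per step → 16 at step 8.
Second: cycles through 8, 2, -7 every 3 steps. Step 8 lands at position 2 of the cycle → -7.

<16,-7>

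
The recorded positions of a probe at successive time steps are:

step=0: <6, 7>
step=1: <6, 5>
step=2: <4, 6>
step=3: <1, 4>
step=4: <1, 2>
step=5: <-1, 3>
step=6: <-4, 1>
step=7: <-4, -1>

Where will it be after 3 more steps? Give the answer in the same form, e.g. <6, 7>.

The moves between consecutive positions are <+0, -2>, <-2, +1>, <-3, -2>, <+0, -2>, <-2, +1>, <-3, -2>, <+0, -2>; they repeat the 3-cycle [<+0, -2>, <-2, +1>, <-3, -2>].
step 8: apply <-2, +1> → <-6, 0>
step 9: apply <-3, -2> → <-9, -2>
step 10: apply <+0, -2> → <-9, -4>

<-9, -4>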